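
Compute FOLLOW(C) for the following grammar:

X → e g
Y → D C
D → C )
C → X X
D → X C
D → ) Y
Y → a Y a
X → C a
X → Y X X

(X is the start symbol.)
In Y → D C: C is at the end, add FOLLOW(Y)
In D → C ): C is followed by ')', add FIRST(')') \ {ε} = { ')' }
In D → X C: C is at the end, add FOLLOW(D)
In X → C a: C is followed by a, add FIRST(a) \ {ε} = { 'a' }

The FOLLOW sets referred to above (computed the same way, to a fixed point):
  FOLLOW(Y) = { ')', 'a', 'e' }
  FOLLOW(D) = { ')', 'a', 'e' }

Taking the union: FOLLOW(C) = { ')', 'a', 'e' }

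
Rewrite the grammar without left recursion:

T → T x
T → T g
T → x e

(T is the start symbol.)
T → x e T'
T' → x T'
T' → g T'
T' → ε

T is directly left-recursive. The standard transformation for
  A → A α₁ | ... | A α_m | β₁ | ... | β_n
is
  A  → β₁ A' | ... | β_n A'
  A' → α₁ A' | ... | α_m A' | ε

T → x e becomes T → x e T'
T → T x becomes T' → x T'
T → T g becomes T' → g T'
Add T' → ε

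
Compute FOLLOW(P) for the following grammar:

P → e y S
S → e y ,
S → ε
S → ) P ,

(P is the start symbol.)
To compute FOLLOW(P), find every occurrence of P on a right-hand side N → α P β: add FIRST(β) \ {ε}, and if β is empty or nullable also add FOLLOW(N). Iterate to a fixed point.

P is the start symbol, so $ ∈ FOLLOW(P).
In S → ) P ,: P is followed by ',', add FIRST(',') \ {ε} = { ',' }

Taking the union: FOLLOW(P) = { $, ',' }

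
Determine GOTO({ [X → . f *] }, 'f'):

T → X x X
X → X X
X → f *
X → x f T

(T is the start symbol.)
{ [X → f . *] }

GOTO(I, 'f') = CLOSURE({ [A → αX.β] : [A → α.Xβ] ∈ I, X = 'f' })

Items with dot before 'f', with the dot advanced:
  [X → . f *] → [X → f . *]
Closure adds nothing (no advanced item has the dot before a non-terminal).

GOTO = { [X → f . *] }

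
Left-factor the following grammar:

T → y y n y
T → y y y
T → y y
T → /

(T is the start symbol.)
Left-factoring transforms A → αβ₁ | αβ₂ into A → αA' and A' → β₁ | β₂
(α is the longest common prefix among the alternatives). Repeat until
no nonterminal has two alternatives with a common prefix.

Round 1: T has alternatives sharing prefix 'y y'. Introduce T': T → y y T'
  Add: T' → n y
  Add: T' → y
  Add: T' → ε

No remaining common prefixes — done.

Resulting grammar:
T → y y T'
T' → n y
T' → y
T' → ε
T → /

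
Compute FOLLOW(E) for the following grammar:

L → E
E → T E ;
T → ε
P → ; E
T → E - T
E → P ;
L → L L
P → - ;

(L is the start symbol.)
In L → E: E is at the end, add FOLLOW(L)
In E → T E ;: E is followed by ';', add FIRST(';') \ {ε} = { ';' }
In P → ; E: E is at the end, add FOLLOW(P)
In T → E - T: E is followed by '-' T, add FIRST('-' T) \ {ε} = { '-' }

The FOLLOW sets referred to above (computed the same way, to a fixed point):
  FOLLOW(L) = { $, '-', ';' }
  FOLLOW(P) = { ';' }

Taking the union: FOLLOW(E) = { $, '-', ';' }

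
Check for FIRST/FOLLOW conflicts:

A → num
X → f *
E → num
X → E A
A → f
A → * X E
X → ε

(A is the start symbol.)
Yes. X → E A with FOLLOW(X) on { 'num' }

Nullable non-terminals: X.
FIRST sets used below: FIRST(E) = { 'num' }

X: nullable alternative(s) X → ε; FOLLOW(X) = { 'num' }
  X → f *: FIRST \ {ε} = { 'f' } — disjoint from FOLLOW(X)
  X → E A: FIRST \ {ε} = { 'num' } — overlaps FOLLOW(X) on { 'num' }: CONFLICT
  X → ε: FIRST \ {ε} = { } — this is the only nullable alternative, skip

A, E have no nullable alternative, so no FIRST/FOLLOW check is needed there.

So the grammar has 1 FIRST/FOLLOW conflict (marked CONFLICT above).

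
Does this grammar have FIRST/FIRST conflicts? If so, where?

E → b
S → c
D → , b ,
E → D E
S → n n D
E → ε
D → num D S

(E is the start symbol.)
No FIRST/FIRST conflicts.

FIRST sets of the non-terminals at (or reachable through a nullable prefix from) the front of some alternative:
  FIRST(D) = { ',', 'num' }

Productions for E:
  E → b: FIRST = { 'b' }
  E → D E: FIRST = { ',', 'num' }
  E → ε: FIRST = { ε }
Productions for S:
  S → c: FIRST = { 'c' }
  S → n n D: FIRST = { 'n' }
Productions for D:
  D → , b ,: FIRST = { ',' }
  D → num D S: FIRST = { 'num' }

All alternatives of each non-terminal have pairwise disjoint FIRST sets.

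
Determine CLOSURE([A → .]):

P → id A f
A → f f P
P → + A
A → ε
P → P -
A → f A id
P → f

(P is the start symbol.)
To compute CLOSURE, for each item [A → α.Bβ] where B is a non-terminal, add [B → .γ] for all productions B → γ; repeat for the newly added items until nothing changes.

Start with: [A → .]
The dot is at the end, so nothing is added.

CLOSURE = { [A → .] }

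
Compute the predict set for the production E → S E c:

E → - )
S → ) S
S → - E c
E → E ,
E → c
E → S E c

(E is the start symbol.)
PREDICT(E → S E c) = (FIRST(RHS) \ {ε}) ∪ (FOLLOW(E) if ε ∈ FIRST(RHS), i.e. RHS ⇒* ε)
FIRST(S) = { ')', '-' }
FIRST(S E c) = { ')', '-' }
ε ∉ FIRST(S E c), so FOLLOW(E) is not added.
PREDICT(E → S E c) = { ')', '-' }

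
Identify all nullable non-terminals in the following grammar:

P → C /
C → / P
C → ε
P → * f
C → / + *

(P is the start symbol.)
{ 'C' }

ε-productions: C → ε
So C is immediately nullable.
No further non-terminal can be added: every production for the remaining non-terminals contains a terminal or a non-nullable non-terminal.
Nullable = { 'C' }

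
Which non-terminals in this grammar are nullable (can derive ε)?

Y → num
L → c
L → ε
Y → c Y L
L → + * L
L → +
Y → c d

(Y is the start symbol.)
A non-terminal is nullable if it can derive ε (the empty string): either it has an ε-production, or it has a production whose right-hand side consists entirely of nullable non-terminals.

ε-productions: L → ε
So L is immediately nullable.
No further non-terminal can be added: every production for the remaining non-terminals contains a terminal or a non-nullable non-terminal.
Nullable = { 'L' }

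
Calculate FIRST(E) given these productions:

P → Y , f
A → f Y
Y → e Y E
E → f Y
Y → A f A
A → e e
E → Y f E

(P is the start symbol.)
{ 'e', 'f' }

To compute FIRST(E), examine every production with E on the left-hand side, reading each right-hand side left to right until a non-nullable symbol is reached.

FIRST sets of the other non-terminals involved (by the same procedure, iterated to a fixed point):
  FIRST(Y) = { 'e', 'f' }

From E → f Y:
  - f is a terminal: add 'f' and stop
From E → Y f E:
  - Y is a non-terminal: add FIRST(Y) \ {ε} = { 'e', 'f' }
    Y is not nullable, so stop

Collecting: FIRST(E) = { 'e', 'f' }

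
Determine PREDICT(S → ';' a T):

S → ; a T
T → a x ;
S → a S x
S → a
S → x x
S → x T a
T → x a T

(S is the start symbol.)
{ ';' }

PREDICT(S → ';' a T) = (FIRST(RHS) \ {ε}) ∪ (FOLLOW(S) if ε ∈ FIRST(RHS), i.e. RHS ⇒* ε)
FIRST(';' a T) = { ';' }
ε ∉ FIRST(';' a T), so FOLLOW(S) is not added.
PREDICT(S → ';' a T) = { ';' }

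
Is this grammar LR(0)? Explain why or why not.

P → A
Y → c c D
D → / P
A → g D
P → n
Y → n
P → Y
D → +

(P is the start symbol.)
No. Reduce-reduce conflict: [P → n .] and [Y → n .]

A grammar is LR(0) if no state in the canonical LR(0) collection has:
  - both a shift item (dot before a terminal) and a complete item (shift-reduce conflict), or
  - two or more complete items (reduce-reduce conflict; the accept item [P' → P .] counts as a complete item here).

Augment with P' → P and build the canonical LR(0) collection (I0 = CLOSURE({[P' → . P]}), then GOTO on every symbol after a dot until no new states appear). It has 13 states:
  I0: { [A → . g D], [P → . A], [P → . Y], [P → . n], [P' → . P], [Y → . c c D], [Y → . n] }  — shift
  I1: { [P → A .] }  — reduce
  I2: { [P' → P .] }  — accept
  I3: { [P → Y .] }  — reduce
  I4: { [Y → c . c D] }  — shift
  I5: { [A → g . D], [D → . +], [D → . / P] }  — shift
  I6: { [P → n .], [Y → n .] }  — 2 reduces
  I7: { [D → + .] }  — reduce
  I8: { [A → . g D], [D → / . P], [P → . A], [P → . Y], [P → . n], [Y → . c c D], [Y → . n] }  — shift
  I9: { [A → g D .] }  — reduce
  I10: { [D → / P .] }  — reduce
  I11: { [D → . +], [D → . / P], [Y → c c . D] }  — shift
  I12: { [Y → c c D .] }  — reduce

Conflict in state I6:
  Reduce-reduce conflict: [P → n .] and [Y → n .]
So the grammar is NOT LR(0).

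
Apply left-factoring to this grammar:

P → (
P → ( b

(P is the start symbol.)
P → ( P'
P' → ε
P' → b

Left-factoring transforms A → αβ₁ | αβ₂ into A → αA' and A' → β₁ | β₂
(α is the longest common prefix among the alternatives). Repeat until
no nonterminal has two alternatives with a common prefix.

Round 1: P has alternatives sharing prefix '('. Introduce P': P → ( P'
  Add: P' → ε
  Add: P' → b

No remaining common prefixes — done.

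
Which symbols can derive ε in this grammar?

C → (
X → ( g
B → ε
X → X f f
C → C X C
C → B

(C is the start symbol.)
ε-productions: B → ε
So B is immediately nullable.
C → B: every symbol on the right is nullable, so C is nullable too.
No further non-terminal can be added: every production for the remaining non-terminals contains a terminal or a non-nullable non-terminal.
Nullable = { 'B', 'C' }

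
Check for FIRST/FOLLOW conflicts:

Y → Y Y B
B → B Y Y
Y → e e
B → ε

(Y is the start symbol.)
A FIRST/FOLLOW conflict occurs when a non-terminal N has a nullable alternative N → β (β ⇒* ε) and another alternative N → α with FIRST(α) ∩ FOLLOW(N) ≠ ∅: on such a lookahead the parser cannot decide between expanding α and letting N vanish via β.

Nullable non-terminals: B.
FIRST sets used below: FIRST(B) = { 'e', ε }, FIRST(Y) = { 'e' }

B: nullable alternative(s) B → ε; FOLLOW(B) = { $, 'e' }
  B → B Y Y: FIRST \ {ε} = { 'e' } — overlaps FOLLOW(B) on { 'e' }: CONFLICT
  B → ε: FIRST \ {ε} = { } — this is the only nullable alternative, skip

Y has no nullable alternative, so no FIRST/FOLLOW check is needed there.

So the grammar has 1 FIRST/FOLLOW conflict (marked CONFLICT above).

Answer: Yes. B → B Y Y with FOLLOW(B) on { 'e' }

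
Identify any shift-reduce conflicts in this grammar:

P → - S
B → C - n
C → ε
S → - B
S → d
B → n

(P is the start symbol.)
Yes — I3: [C → .] vs [B → . n]

Augment with P' → P and build the canonical LR(0) collection (I0 = CLOSURE({[P' → . P]}), then GOTO on every symbol after a dot until no new states appear). It has 11 states:
  I0: { [P → . - S], [P' → . P] }  — shift
  I1: { [P → - . S], [S → . - B], [S → . d] }  — shift
  I2: { [P' → P .] }  — accept
  I3: { [B → . C - n], [B → . n], [C → .], [S → - . B] }  — shift, reduce
  I4: { [P → - S .] }  — reduce
  I5: { [S → d .] }  — reduce
  I6: { [S → - B .] }  — reduce
  I7: { [B → C . - n] }  — shift
  I8: { [B → n .] }  — reduce
  I9: { [B → C - . n] }  — shift
  I10: { [B → C - n .] }  — reduce

I3 contains reduce item [C → .] and shift item [B → . n] — shift-reduce conflict.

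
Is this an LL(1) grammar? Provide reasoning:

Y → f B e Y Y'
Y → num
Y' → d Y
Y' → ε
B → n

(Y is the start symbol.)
A grammar is LL(1) if for each non-terminal N with multiple productions, the predict sets of those productions are pairwise disjoint, where PREDICT(N → α) = (FIRST(α) \ {ε}) ∪ (FOLLOW(N) if α ⇒* ε).

Relevant sets:
  FOLLOW(Y') = { $, 'd' }

For Y:
  PREDICT(Y → f B e Y Y') = { 'f' }
  PREDICT(Y → num) = { 'num' }
For Y':
  PREDICT(Y' → d Y) = { 'd' }
  PREDICT(Y' → ε) = { $, 'd' }
B has a single production, so nothing to check there.

Conflict found: Predict set conflict for Y': { 'd' }
The grammar is NOT LL(1).

Answer: No. Predict set conflict for Y': { 'd' }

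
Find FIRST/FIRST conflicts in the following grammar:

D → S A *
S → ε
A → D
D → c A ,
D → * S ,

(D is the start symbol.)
Yes. D → S A '*' / D → c A ',' on { 'c' }; D → S A '*' / D → '*' S ',' on { '*' }

A FIRST/FIRST conflict occurs when two productions N → α and N → β for the same non-terminal have FIRST(α) ∩ FIRST(β) ≠ ∅ (with ε ∈ FIRST of a nullable right-hand side, so two nullable alternatives also conflict).

FIRST sets of the non-terminals at (or reachable through a nullable prefix from) the front of some alternative:
  FIRST(S) = { ε }
  FIRST(A) = { '*', 'c' }

Productions for D:
  D → S A *: FIRST = { '*', 'c' }
  D → c A ,: FIRST = { 'c' }
  D → * S ,: FIRST = { '*' }
S, A have only one production, so no FIRST/FIRST conflict is possible there.

Conflict for D: D → S A * and D → c A ,
  Overlap: { 'c' }
Conflict for D: D → S A * and D → * S ,
  Overlap: { '*' }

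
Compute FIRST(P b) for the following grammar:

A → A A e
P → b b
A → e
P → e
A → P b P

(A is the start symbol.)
FIRST sets of the non-terminals involved (from the grammar, by fixed-point iteration):
  FIRST(P) = { 'b', 'e' }

To compute FIRST(P b), process the symbols left to right:
Symbol P is a non-terminal. Add FIRST(P) \ {ε} = { 'b', 'e' }
P is not nullable (ε ∉ FIRST(P)), so stop here.
FIRST(P b) = { 'b', 'e' }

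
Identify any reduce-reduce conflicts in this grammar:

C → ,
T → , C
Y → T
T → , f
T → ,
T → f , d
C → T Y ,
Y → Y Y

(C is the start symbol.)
Augment with C' → C and build the canonical LR(0) collection (I0 = CLOSURE({[C' → . C]}), then GOTO on every symbol after a dot until no new states appear). It has 14 states:
  I0: { [C → . ,], [C → . T Y ,], [C' → . C], [T → . , C], [T → . , f], [T → . ,], [T → . f , d] }  — shift
  I1: { [C → , .], [C → . ,], [C → . T Y ,], [T → , . C], [T → , . f], [T → , .], [T → . , C], [T → . , f], [T → . ,], [T → . f , d] }  — shift, 2 reduces
  I2: { [C' → C .] }  — accept
  I3: { [C → T . Y ,], [T → . , C], [T → . , f], [T → . ,], [T → . f , d], [Y → . T], [Y → . Y Y] }  — shift
  I4: { [T → f . , d] }  — shift
  I5: { [T → f , . d] }  — shift
  I6: { [T → f , d .] }  — reduce
  I7: { [C → . ,], [C → . T Y ,], [T → , . C], [T → , . f], [T → , .], [T → . , C], [T → . , f], [T → . ,], [T → . f , d] }  — shift, reduce
  I8: { [Y → T .] }  — reduce
  I9: { [C → T Y . ,], [T → . , C], [T → . , f], [T → . ,], [T → . f , d], [Y → . T], [Y → . Y Y], [Y → Y . Y] }  — shift
  I10: { [C → . ,], [C → . T Y ,], [C → T Y , .], [T → , . C], [T → , . f], [T → , .], [T → . , C], [T → . , f], [T → . ,], [T → . f , d] }  — shift, 2 reduces
  I11: { [T → . , C], [T → . , f], [T → . ,], [T → . f , d], [Y → . T], [Y → . Y Y], [Y → Y . Y], [Y → Y Y .] }  — shift, reduce
  I12: { [T → , C .] }  — reduce
  I13: { [T → , f .], [T → f . , d] }  — shift, reduce

I1 contains complete items [C → , .], [T → , .] — reduce-reduce conflict.
I10 contains complete items [C → T Y , .], [T → , .] — reduce-reduce conflict.

Answer: Yes — I1: [C → , .] vs [T → , .]; I10: [C → T Y , .] vs [T → , .]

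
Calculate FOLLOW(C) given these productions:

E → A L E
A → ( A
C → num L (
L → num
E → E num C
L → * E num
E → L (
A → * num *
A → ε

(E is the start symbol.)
{ $, 'num' }

To compute FOLLOW(C), find every occurrence of C on a right-hand side N → α C β: add FIRST(β) \ {ε}, and if β is empty or nullable also add FOLLOW(N). Iterate to a fixed point.

In E → E num C: C is at the end, add FOLLOW(E)

The FOLLOW sets referred to above (computed the same way, to a fixed point):
  FOLLOW(E) = { $, 'num' }

Taking the union: FOLLOW(C) = { $, 'num' }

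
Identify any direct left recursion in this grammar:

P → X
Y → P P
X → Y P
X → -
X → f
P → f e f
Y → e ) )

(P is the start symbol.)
No direct left recursion

Direct left recursion occurs when N → N α for some non-terminal N (the right-hand side begins with the left-hand side itself).

P → X: starts with X
Y → P P: starts with P
X → Y P: starts with Y
X → -: starts with '-'
X → f: starts with f
P → f e f: starts with f
Y → e ) ): starts with e

No direct left recursion found.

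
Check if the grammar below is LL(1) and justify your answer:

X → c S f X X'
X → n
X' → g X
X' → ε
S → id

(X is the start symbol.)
No. Predict set conflict for X': { 'g' }

A grammar is LL(1) if for each non-terminal N with multiple productions, the predict sets of those productions are pairwise disjoint, where PREDICT(N → α) = (FIRST(α) \ {ε}) ∪ (FOLLOW(N) if α ⇒* ε).

Relevant sets:
  FOLLOW(X') = { $, 'g' }

For X:
  PREDICT(X → c S f X X') = { 'c' }
  PREDICT(X → n) = { 'n' }
For X':
  PREDICT(X' → g X) = { 'g' }
  PREDICT(X' → ε) = { $, 'g' }
S has a single production, so nothing to check there.

Conflict found: Predict set conflict for X': { 'g' }
The grammar is NOT LL(1).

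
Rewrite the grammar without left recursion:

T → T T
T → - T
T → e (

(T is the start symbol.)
T is directly left-recursive. The standard transformation for
  A → A α₁ | ... | A α_m | β₁ | ... | β_n
is
  A  → β₁ A' | ... | β_n A'
  A' → α₁ A' | ... | α_m A' | ε

T → - T becomes T → - T T'
T → e ( becomes T → e ( T'
T → T T becomes T' → T T'
Add T' → ε

Resulting grammar:
T → - T T'
T → e ( T'
T' → T T'
T' → ε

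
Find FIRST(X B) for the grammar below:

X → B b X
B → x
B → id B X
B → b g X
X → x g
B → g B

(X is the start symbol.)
FIRST sets of the non-terminals involved (from the grammar, by fixed-point iteration):
  FIRST(X) = { 'b', 'g', 'id', 'x' }

To compute FIRST(X B), process the symbols left to right:
Symbol X is a non-terminal. Add FIRST(X) \ {ε} = { 'b', 'g', 'id', 'x' }
X is not nullable (ε ∉ FIRST(X)), so stop here.
FIRST(X B) = { 'b', 'g', 'id', 'x' }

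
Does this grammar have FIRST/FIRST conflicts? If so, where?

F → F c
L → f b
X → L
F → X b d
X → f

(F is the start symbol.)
Yes. F → F c / F → X b d on { 'f' }; X → L / X → f on { 'f' }

A FIRST/FIRST conflict occurs when two productions N → α and N → β for the same non-terminal have FIRST(α) ∩ FIRST(β) ≠ ∅ (with ε ∈ FIRST of a nullable right-hand side, so two nullable alternatives also conflict).

FIRST sets of the non-terminals at (or reachable through a nullable prefix from) the front of some alternative:
  FIRST(F) = { 'f' }
  FIRST(X) = { 'f' }
  FIRST(L) = { 'f' }

Productions for F:
  F → F c: FIRST = { 'f' }
  F → X b d: FIRST = { 'f' }
Productions for X:
  X → L: FIRST = { 'f' }
  X → f: FIRST = { 'f' }
L has only one production, so no FIRST/FIRST conflict is possible there.

Conflict for F: F → F c and F → X b d
  Overlap: { 'f' }
Conflict for X: X → L and X → f
  Overlap: { 'f' }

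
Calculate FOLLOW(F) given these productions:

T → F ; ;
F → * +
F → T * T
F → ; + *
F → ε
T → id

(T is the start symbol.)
In T → F ; ;: F is followed by ';' ';', add FIRST(';' ';') \ {ε} = { ';' }

Taking the union: FOLLOW(F) = { ';' }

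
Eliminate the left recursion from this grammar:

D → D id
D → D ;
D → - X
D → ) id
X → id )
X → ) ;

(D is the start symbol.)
D → - X D'
D → ) id D'
D' → id D'
D' → ; D'
D' → ε
X → id )
X → ) ;

D is directly left-recursive. The standard transformation for
  A → A α₁ | ... | A α_m | β₁ | ... | β_n
is
  A  → β₁ A' | ... | β_n A'
  A' → α₁ A' | ... | α_m A' | ε

D → - X becomes D → - X D'
D → ) id becomes D → ) id D'
D → D id becomes D' → id D'
D → D ; becomes D' → ; D'
Add D' → ε

Productions for other non-terminals are unchanged:
  X → id )
  X → ) ;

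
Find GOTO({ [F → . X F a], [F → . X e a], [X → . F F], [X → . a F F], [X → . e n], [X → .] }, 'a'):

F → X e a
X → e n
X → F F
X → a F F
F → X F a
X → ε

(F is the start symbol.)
{ [F → . X F a], [F → . X e a], [X → . F F], [X → . a F F], [X → . e n], [X → .], [X → a . F F] }

GOTO(I, 'a') = CLOSURE({ [A → αX.β] : [A → α.Xβ] ∈ I, X = 'a' })

Items with dot before 'a', with the dot advanced:
  [X → . a F F] → [X → a . F F]
Closure of the advanced items:
  [X → a . F F] has the dot before F: add [F → . X e a], [F → . X F a]
  [F → . X e a] has the dot before X: add [X → . e n], [X → . F F], [X → . a F F], [X → .]

GOTO = { [F → . X F a], [F → . X e a], [X → . F F], [X → . a F F], [X → . e n], [X → .], [X → a . F F] }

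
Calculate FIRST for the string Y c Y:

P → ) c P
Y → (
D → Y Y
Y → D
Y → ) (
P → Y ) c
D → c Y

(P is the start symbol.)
{ '(', ')', 'c' }

FIRST sets of the non-terminals involved (from the grammar, by fixed-point iteration):
  FIRST(Y) = { '(', ')', 'c' }

To compute FIRST(Y c Y), process the symbols left to right:
Symbol Y is a non-terminal. Add FIRST(Y) \ {ε} = { '(', ')', 'c' }
Y is not nullable (ε ∉ FIRST(Y)), so stop here.
FIRST(Y c Y) = { '(', ')', 'c' }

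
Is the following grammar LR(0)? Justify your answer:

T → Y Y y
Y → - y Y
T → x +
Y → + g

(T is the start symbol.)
Yes, the grammar is LR(0)

Augment with T' → T and build the canonical LR(0) collection (I0 = CLOSURE({[T' → . T]}), then GOTO on every symbol after a dot until no new states appear). It has 12 states:
  I0: { [T → . Y Y y], [T → . x +], [T' → . T], [Y → . + g], [Y → . - y Y] }  — shift
  I1: { [Y → + . g] }  — shift
  I2: { [Y → - . y Y] }  — shift
  I3: { [T' → T .] }  — accept
  I4: { [T → Y . Y y], [Y → . + g], [Y → . - y Y] }  — shift
  I5: { [T → x . +] }  — shift
  I6: { [T → x + .] }  — reduce
  I7: { [T → Y Y . y] }  — shift
  I8: { [T → Y Y y .] }  — reduce
  I9: { [Y → - y . Y], [Y → . + g], [Y → . - y Y] }  — shift
  I10: { [Y → - y Y .] }  — reduce
  I11: { [Y → + g .] }  — reduce

Every state is either a pure shift/goto state or contains exactly one complete item and nothing to shift — no conflicts. The grammar is LR(0).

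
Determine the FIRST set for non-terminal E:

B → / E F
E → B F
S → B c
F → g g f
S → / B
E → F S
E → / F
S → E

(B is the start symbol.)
{ '/', 'g' }

FIRST sets of the other non-terminals involved (by the same procedure, iterated to a fixed point):
  FIRST(B) = { '/' }
  FIRST(F) = { 'g' }

From E → B F:
  - B is a non-terminal: add FIRST(B) \ {ε} = { '/' }
    B is not nullable, so stop
From E → F S:
  - F is a non-terminal: add FIRST(F) \ {ε} = { 'g' }
    F is not nullable, so stop
From E → / F:
  - '/' is a terminal: add '/' and stop

Collecting: FIRST(E) = { '/', 'g' }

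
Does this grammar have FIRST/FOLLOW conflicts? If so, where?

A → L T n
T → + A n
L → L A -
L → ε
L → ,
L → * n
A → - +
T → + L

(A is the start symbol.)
A FIRST/FOLLOW conflict occurs when a non-terminal N has a nullable alternative N → β (β ⇒* ε) and another alternative N → α with FIRST(α) ∩ FOLLOW(N) ≠ ∅: on such a lookahead the parser cannot decide between expanding α and letting N vanish via β.

Nullable non-terminals: L.
FIRST sets used below: FIRST(L) = { '*', '+', ',', '-', ε }, FIRST(A) = { '*', '+', ',', '-' }

L: nullable alternative(s) L → ε; FOLLOW(L) = { '*', '+', ',', '-', 'n' }
  L → L A -: FIRST \ {ε} = { '*', '+', ',', '-' } — overlaps FOLLOW(L) on { '*', '+', ',', '-' }: CONFLICT
  L → ε: FIRST \ {ε} = { } — this is the only nullable alternative, skip
  L → ,: FIRST \ {ε} = { ',' } — overlaps FOLLOW(L) on { ',' }: CONFLICT
  L → * n: FIRST \ {ε} = { '*' } — overlaps FOLLOW(L) on { '*' }: CONFLICT

A, T have no nullable alternative, so no FIRST/FOLLOW check is needed there.

So the grammar has 3 FIRST/FOLLOW conflicts (marked CONFLICT above).

Answer: Yes. L → L A '-' with FOLLOW(L) on { '*', '+', ',', '-' }; L → ',' with FOLLOW(L) on { ',' }; L → '*' n with FOLLOW(L) on { '*' }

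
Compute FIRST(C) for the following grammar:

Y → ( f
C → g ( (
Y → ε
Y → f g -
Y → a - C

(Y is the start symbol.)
From C → g ( (:
  - g is a terminal: add 'g' and stop

Collecting: FIRST(C) = { 'g' }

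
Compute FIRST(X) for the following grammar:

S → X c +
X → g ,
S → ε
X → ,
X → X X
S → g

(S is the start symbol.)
{ ',', 'g' }

From X → g ,:
  - g is a terminal: add 'g' and stop
From X → ,:
  - ',' is a terminal: add ',' and stop
From X → X X:
  - X is the symbol being defined: contributes nothing new
    X is not nullable, so stop

Collecting: FIRST(X) = { ',', 'g' }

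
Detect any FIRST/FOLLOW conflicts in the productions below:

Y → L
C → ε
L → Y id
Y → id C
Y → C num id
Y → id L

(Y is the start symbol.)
No FIRST/FOLLOW conflicts.

Nullable non-terminals: C.
C has a nullable alternative but only one production, so nothing to check.

L, Y have no nullable alternative, so no FIRST/FOLLOW check is needed there.

No FIRST/FOLLOW conflicts found.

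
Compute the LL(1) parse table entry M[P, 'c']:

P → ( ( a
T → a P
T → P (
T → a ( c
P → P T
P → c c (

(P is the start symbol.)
To find M[P, 'c'], we find productions for P where 'c' is in the predict set (PREDICT(N → α) = (FIRST(α) \ {ε}) ∪ (FOLLOW(N) if α ⇒* ε)).

Relevant sets:
  FIRST(P) = { '(', 'c' }

P → ( ( a: PREDICT = { '(' }
P → P T: PREDICT = { '(', 'c' }
  'c' is in predict set, so this production goes in M[P, 'c']
P → c c (: PREDICT = { 'c' }
  'c' is in predict set, so this production goes in M[P, 'c']

M[P, 'c'] = P → P T, P → c c (  (a multiply-defined cell — the grammar is not LL(1))

Answer: P → P T, P → c c (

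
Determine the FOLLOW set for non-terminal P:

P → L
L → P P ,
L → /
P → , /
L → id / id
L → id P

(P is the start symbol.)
{ $, ',', '/', 'id' }

To compute FOLLOW(P), find every occurrence of P on a right-hand side N → α P β: add FIRST(β) \ {ε}, and if β is empty or nullable also add FOLLOW(N). Iterate to a fixed point.

P is the start symbol, so $ ∈ FOLLOW(P).
In L → P P ,: P is followed by P ',', add FIRST(P ',') \ {ε} = { ',', '/', 'id' }
In L → P P ,: P is followed by ',', add FIRST(',') \ {ε} = { ',' }
In L → id P: P is at the end, add FOLLOW(L)

The FOLLOW sets referred to above (computed the same way, to a fixed point):
  FOLLOW(L) = { $, ',', '/', 'id' }

Taking the union: FOLLOW(P) = { $, ',', '/', 'id' }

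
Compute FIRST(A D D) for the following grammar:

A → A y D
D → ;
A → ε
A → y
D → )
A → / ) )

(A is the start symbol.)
FIRST sets of the non-terminals involved (from the grammar, by fixed-point iteration):
  FIRST(A) = { '/', 'y', ε }
  FIRST(D) = { ')', ';' }

To compute FIRST(A D D), process the symbols left to right:
Symbol A is a non-terminal. Add FIRST(A) \ {ε} = { '/', 'y' }
A is nullable (ε ∈ FIRST(A)), continue to the next symbol.
Symbol D is a non-terminal. Add FIRST(D) \ {ε} = { ')', ';' }
D is not nullable (ε ∉ FIRST(D)), so stop here.
FIRST(A D D) = { ')', '/', ';', 'y' }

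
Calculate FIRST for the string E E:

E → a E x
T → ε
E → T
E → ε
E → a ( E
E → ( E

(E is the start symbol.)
{ '(', 'a', ε }

FIRST sets of the non-terminals involved (from the grammar, by fixed-point iteration):
  FIRST(E) = { '(', 'a', ε }

To compute FIRST(E E), process the symbols left to right:
Symbol E is a non-terminal. Add FIRST(E) \ {ε} = { '(', 'a' }
E is nullable (ε ∈ FIRST(E)), continue to the next symbol.
Symbol E is a non-terminal. Add FIRST(E) \ {ε} = { '(', 'a' }
E is nullable (ε ∈ FIRST(E)), continue to the next symbol.
All symbols are nullable, so ε is in the result.
FIRST(E E) = { '(', 'a', ε }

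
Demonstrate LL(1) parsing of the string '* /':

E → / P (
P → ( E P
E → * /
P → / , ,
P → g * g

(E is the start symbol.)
LL(1) parsing maintains a stack (initially the start symbol over $) and the input. At each step: if the stack top is a terminal, match it against the current input token; if it is a non-terminal N, replace it with the RHS of M[N, lookahead] (the unique production whose predict set contains the lookahead).

Stack is shown with the top on the left.

Stack  Input  Action
--------------------
E $    * / $  output E → * /
* / $  * / $  match '*'
/ $    / $    match '/'
$      $      accept

The string is accepted.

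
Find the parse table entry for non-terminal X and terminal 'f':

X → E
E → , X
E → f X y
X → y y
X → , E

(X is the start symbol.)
X → E

To find M[X, 'f'], we find productions for X where 'f' is in the predict set (PREDICT(N → α) = (FIRST(α) \ {ε}) ∪ (FOLLOW(N) if α ⇒* ε)).

Relevant sets:
  FIRST(E) = { ',', 'f' }

X → E: PREDICT = { ',', 'f' }
  'f' is in predict set, so this production goes in M[X, 'f']
X → y y: PREDICT = { 'y' }
X → , E: PREDICT = { ',' }

M[X, 'f'] = X → E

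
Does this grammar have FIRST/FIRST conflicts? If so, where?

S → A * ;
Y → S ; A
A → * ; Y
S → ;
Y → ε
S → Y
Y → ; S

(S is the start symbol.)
A FIRST/FIRST conflict occurs when two productions N → α and N → β for the same non-terminal have FIRST(α) ∩ FIRST(β) ≠ ∅ (with ε ∈ FIRST of a nullable right-hand side, so two nullable alternatives also conflict).

FIRST sets of the non-terminals at (or reachable through a nullable prefix from) the front of some alternative:
  FIRST(A) = { '*' }
  FIRST(Y) = { '*', ';', ε }
  FIRST(S) = { '*', ';', ε }

Productions for S:
  S → A * ;: FIRST = { '*' }
  S → ;: FIRST = { ';' }
  S → Y: FIRST = { '*', ';', ε }
Productions for Y:
  Y → S ; A: FIRST = { '*', ';' }
  Y → ε: FIRST = { ε }
  Y → ; S: FIRST = { ';' }
A has only one production, so no FIRST/FIRST conflict is possible there.

Conflict for S: S → A * ; and S → Y
  Overlap: { '*' }
Conflict for S: S → ; and S → Y
  Overlap: { ';' }
Conflict for Y: Y → S ; A and Y → ; S
  Overlap: { ';' }

Answer: Yes. S → A '*' ';' / S → Y on { '*' }; S → ';' / S → Y on { ';' }; Y → S ';' A / Y → ';' S on { ';' }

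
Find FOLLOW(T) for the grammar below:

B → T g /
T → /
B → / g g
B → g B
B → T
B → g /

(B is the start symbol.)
{ $, 'g' }

In B → T g /: T is followed by g '/', add FIRST(g '/') \ {ε} = { 'g' }
In B → T: T is at the end, add FOLLOW(B)

The FOLLOW sets referred to above (computed the same way, to a fixed point):
  FOLLOW(B) = { $ }

Taking the union: FOLLOW(T) = { $, 'g' }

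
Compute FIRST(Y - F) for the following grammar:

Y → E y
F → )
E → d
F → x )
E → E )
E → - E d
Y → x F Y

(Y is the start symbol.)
{ '-', 'd', 'x' }

FIRST sets of the non-terminals involved (from the grammar, by fixed-point iteration):
  FIRST(Y) = { '-', 'd', 'x' }

To compute FIRST(Y - F), process the symbols left to right:
Symbol Y is a non-terminal. Add FIRST(Y) \ {ε} = { '-', 'd', 'x' }
Y is not nullable (ε ∉ FIRST(Y)), so stop here.
FIRST(Y - F) = { '-', 'd', 'x' }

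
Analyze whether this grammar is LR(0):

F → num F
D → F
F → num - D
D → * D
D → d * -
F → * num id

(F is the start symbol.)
Yes, the grammar is LR(0)

A grammar is LR(0) if no state in the canonical LR(0) collection has:
  - both a shift item (dot before a terminal) and a complete item (shift-reduce conflict), or
  - two or more complete items (reduce-reduce conflict; the accept item [F' → F .] counts as a complete item here).

Augment with F' → F and build the canonical LR(0) collection (I0 = CLOSURE({[F' → . F]}), then GOTO on every symbol after a dot until no new states appear). It has 16 states:
  I0: { [F → . * num id], [F → . num - D], [F → . num F], [F' → . F] }  — shift
  I1: { [F → * . num id] }  — shift
  I2: { [F' → F .] }  — accept
  I3: { [F → . * num id], [F → . num - D], [F → . num F], [F → num . - D], [F → num . F] }  — shift
  I4: { [D → . * D], [D → . F], [D → . d * -], [F → . * num id], [F → . num - D], [F → . num F], [F → num - . D] }  — shift
  I5: { [F → num F .] }  — reduce
  I6: { [D → * . D], [D → . * D], [D → . F], [D → . d * -], [F → * . num id], [F → . * num id], [F → . num - D], [F → . num F] }  — shift
  I7: { [F → num - D .] }  — reduce
  I8: { [D → F .] }  — reduce
  I9: { [D → d . * -] }  — shift
  I10: { [D → d * . -] }  — shift
  I11: { [D → d * - .] }  — reduce
  I12: { [D → * D .] }  — reduce
  I13: { [F → * num . id], [F → . * num id], [F → . num - D], [F → . num F], [F → num . - D], [F → num . F] }  — shift
  I14: { [F → * num id .] }  — reduce
  I15: { [F → * num . id] }  — shift

Every state is either a pure shift/goto state or contains exactly one complete item and nothing to shift — no conflicts. The grammar is LR(0).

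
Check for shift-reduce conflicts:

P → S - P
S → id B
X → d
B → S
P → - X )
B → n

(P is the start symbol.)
Augment with P' → P and build the canonical LR(0) collection (I0 = CLOSURE({[P' → . P]}), then GOTO on every symbol after a dot until no new states appear). It has 13 states:
  I0: { [P → . - X )], [P → . S - P], [P' → . P], [S → . id B] }  — shift
  I1: { [P → - . X )], [X → . d] }  — shift
  I2: { [P' → P .] }  — accept
  I3: { [P → S . - P] }  — shift
  I4: { [B → . S], [B → . n], [S → . id B], [S → id . B] }  — shift
  I5: { [S → id B .] }  — reduce
  I6: { [B → S .] }  — reduce
  I7: { [B → n .] }  — reduce
  I8: { [P → . - X )], [P → . S - P], [P → S - . P], [S → . id B] }  — shift
  I9: { [P → S - P .] }  — reduce
  I10: { [P → - X . )] }  — shift
  I11: { [X → d .] }  — reduce
  I12: { [P → - X ) .] }  — reduce

No state contains both a complete item and a shift item.

Answer: No shift-reduce conflicts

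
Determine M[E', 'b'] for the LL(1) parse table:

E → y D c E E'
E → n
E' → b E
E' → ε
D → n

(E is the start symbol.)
To find M[E', 'b'], we find productions for E' where 'b' is in the predict set (PREDICT(N → α) = (FIRST(α) \ {ε}) ∪ (FOLLOW(N) if α ⇒* ε)).

Relevant sets:
  FOLLOW(E') = { $, 'b' }

E' → b E: PREDICT = { 'b' }
  'b' is in predict set, so this production goes in M[E', 'b']
E' → ε: PREDICT = { $, 'b' }
  'b' is in predict set, so this production goes in M[E', 'b']

M[E', 'b'] = E' → b E, E' → ε  (a multiply-defined cell — the grammar is not LL(1))

Answer: E' → b E, E' → ε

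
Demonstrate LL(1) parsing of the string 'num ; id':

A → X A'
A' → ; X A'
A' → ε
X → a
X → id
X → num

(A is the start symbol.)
Stack is shown with the top on the left.

Stack     Input       Action
----------------------------
A $       num ; id $  output A → X A'
X A' $    num ; id $  output X → num
num A' $  num ; id $  match 'num'
A' $      ; id $      output A' → ; X A'
; X A' $  ; id $      match ';'
X A' $    id $        output X → id
id A' $   id $        match 'id'
A' $      $           output A' → ε
$         $           accept

The string is accepted.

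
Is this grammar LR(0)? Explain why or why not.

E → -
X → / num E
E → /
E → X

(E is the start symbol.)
Augment with E' → E and build the canonical LR(0) collection (I0 = CLOSURE({[E' → . E]}), then GOTO on every symbol after a dot until no new states appear). It has 7 states:
  I0: { [E → . -], [E → . /], [E → . X], [E' → . E], [X → . / num E] }  — shift
  I1: { [E → - .] }  — reduce
  I2: { [E → / .], [X → / . num E] }  — shift, reduce
  I3: { [E' → E .] }  — accept
  I4: { [E → X .] }  — reduce
  I5: { [E → . -], [E → . /], [E → . X], [X → . / num E], [X → / num . E] }  — shift
  I6: { [X → / num E .] }  — reduce

Conflict in state I2:
  Shift-reduce conflict between [E → / .] and [X → / . num E]
So the grammar is NOT LR(0).

Answer: No. Shift-reduce conflict between [E → / .] and [X → / . num E]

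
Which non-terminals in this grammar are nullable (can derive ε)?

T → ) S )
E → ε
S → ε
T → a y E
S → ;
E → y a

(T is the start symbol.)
{ 'E', 'S' }

ε-productions: E → ε, S → ε
So E, S are immediately nullable.
No further non-terminal can be added: every production for the remaining non-terminals contains a terminal or a non-nullable non-terminal.
Nullable = { 'E', 'S' }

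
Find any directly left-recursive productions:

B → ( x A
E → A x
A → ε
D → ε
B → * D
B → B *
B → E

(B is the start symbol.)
B → ( x A: starts with '('
E → A x: starts with A
A → ε: starts with ε
D → ε: starts with ε
B → * D: starts with '*'
B → B *: LEFT RECURSIVE (starts with B)
B → E: starts with E

The grammar has direct left recursion on: B.

Answer: Yes, B is left-recursive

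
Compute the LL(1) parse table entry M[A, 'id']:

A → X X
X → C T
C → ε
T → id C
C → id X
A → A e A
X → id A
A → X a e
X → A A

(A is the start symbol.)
To find M[A, 'id'], we find productions for A where 'id' is in the predict set (PREDICT(N → α) = (FIRST(α) \ {ε}) ∪ (FOLLOW(N) if α ⇒* ε)).

Relevant sets:
  FIRST(X) = { 'id' }
  FIRST(A) = { 'id' }

A → X X: PREDICT = { 'id' }
  'id' is in predict set, so this production goes in M[A, 'id']
A → A e A: PREDICT = { 'id' }
  'id' is in predict set, so this production goes in M[A, 'id']
A → X a e: PREDICT = { 'id' }
  'id' is in predict set, so this production goes in M[A, 'id']

M[A, 'id'] = A → X X, A → A e A, A → X a e  (a multiply-defined cell — the grammar is not LL(1))

Answer: A → X X, A → A e A, A → X a e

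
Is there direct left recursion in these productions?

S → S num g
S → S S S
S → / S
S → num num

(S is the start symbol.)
Yes, S is left-recursive

S → S num g: LEFT RECURSIVE (starts with S)
S → S S S: LEFT RECURSIVE (starts with S)
S → / S: starts with '/'
S → num num: starts with num

The grammar has direct left recursion on: S.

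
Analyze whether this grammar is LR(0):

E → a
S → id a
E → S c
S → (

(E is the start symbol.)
Yes, the grammar is LR(0)

A grammar is LR(0) if no state in the canonical LR(0) collection has:
  - both a shift item (dot before a terminal) and a complete item (shift-reduce conflict), or
  - two or more complete items (reduce-reduce conflict; the accept item [E' → E .] counts as a complete item here).

Augment with E' → E and build the canonical LR(0) collection (I0 = CLOSURE({[E' → . E]}), then GOTO on every symbol after a dot until no new states appear). It has 8 states:
  I0: { [E → . S c], [E → . a], [E' → . E], [S → . (], [S → . id a] }  — shift
  I1: { [S → ( .] }  — reduce
  I2: { [E' → E .] }  — accept
  I3: { [E → S . c] }  — shift
  I4: { [E → a .] }  — reduce
  I5: { [S → id . a] }  — shift
  I6: { [S → id a .] }  — reduce
  I7: { [E → S c .] }  — reduce

Every state is either a pure shift/goto state or contains exactly one complete item and nothing to shift — no conflicts. The grammar is LR(0).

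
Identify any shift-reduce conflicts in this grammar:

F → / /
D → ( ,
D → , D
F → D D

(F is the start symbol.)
A shift-reduce conflict occurs when an LR(0) state has both:
  - a complete (reduce) item [A → α .] (dot at the end), and
  - a shift item [B → β . c γ] (dot before a terminal).

Augment with F' → F and build the canonical LR(0) collection (I0 = CLOSURE({[F' → . F]}), then GOTO on every symbol after a dot until no new states appear). It has 10 states:
  I0: { [D → . ( ,], [D → . , D], [F → . / /], [F → . D D], [F' → . F] }  — shift
  I1: { [D → ( . ,] }  — shift
  I2: { [D → , . D], [D → . ( ,], [D → . , D] }  — shift
  I3: { [F → / . /] }  — shift
  I4: { [D → . ( ,], [D → . , D], [F → D . D] }  — shift
  I5: { [F' → F .] }  — accept
  I6: { [F → D D .] }  — reduce
  I7: { [F → / / .] }  — reduce
  I8: { [D → , D .] }  — reduce
  I9: { [D → ( , .] }  — reduce

No state contains both a complete item and a shift item.

Answer: No shift-reduce conflicts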